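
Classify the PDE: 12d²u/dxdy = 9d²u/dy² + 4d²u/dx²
Rewriting in standard form: -4d²u/dx² + 12d²u/dxdy - 9d²u/dy² = 0. A = -4, B = 12, C = -9. Discriminant B² - 4AC = 0. Since 0 = 0, parabolic.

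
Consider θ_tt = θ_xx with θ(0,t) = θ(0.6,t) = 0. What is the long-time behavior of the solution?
As t → ∞, θ oscillates (no decay). Energy is conserved; the solution oscillates indefinitely as standing waves.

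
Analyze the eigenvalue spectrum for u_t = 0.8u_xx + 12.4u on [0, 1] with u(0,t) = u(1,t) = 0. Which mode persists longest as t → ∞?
Eigenvalues: λₙ = 0.8n²π²/1² - 12.4.
First three modes:
  n=1: λ₁ = 0.8π² - 12.4 ≈ -4.504
  n=2: λ₂ = 3.2π² - 12.4 ≈ 19.183
  n=3: λ₃ = 7.2π² - 12.4 ≈ 58.661
Since 0.8π² ≈ 7.896 < 12.4, λ₁ < 0.
The n=1 mode grows fastest (−λₙ is largest for n=1) → dominates.
Asymptotic: u ~ c₁ sin(πx/1) e^{4.504t} (exponential growth at rate −λ₁ ≈ 4.504).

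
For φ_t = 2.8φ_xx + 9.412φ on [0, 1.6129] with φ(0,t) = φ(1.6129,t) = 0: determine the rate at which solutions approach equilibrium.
Eigenvalues: λₙ = 2.8n²π²/1.6129² - 9.412.
First three modes:
  n=1: λ₁ = 2.8π²/1.6129² - 9.412 ≈ 1.211
  n=2: λ₂ = 11.2π²/1.6129² - 9.412 ≈ 33.08
  n=3: λ₃ = 25.2π²/1.6129² - 9.412 ≈ 86.194
Since 2.8π²/1.6129² ≈ 10.623 > 9.412, all λₙ > 0.
The n=1 mode decays slowest → dominates as t → ∞.
Asymptotic: φ ~ c₁ sin(πx/1.6129) e^{-λ₁t} with decay rate λ₁ ≈ 1.211.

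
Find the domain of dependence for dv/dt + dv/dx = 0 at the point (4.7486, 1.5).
A single point: x = 3.2486. The characteristic through (4.7486, 1.5) is x - 1t = const, so x = 4.7486 - 1·1.5 = 3.2486.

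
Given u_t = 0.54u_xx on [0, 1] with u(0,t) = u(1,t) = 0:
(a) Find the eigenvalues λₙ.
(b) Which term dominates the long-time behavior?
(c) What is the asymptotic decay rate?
Eigenvalues: λₙ = 0.54n²π².
First three modes:
  n=1: λ₁ = 0.54π² ≈ 5.33
  n=2: λ₂ = 2.16π² ≈ 21.318 (4× faster decay)
  n=3: λ₃ = 4.86π² ≈ 47.966 (9× faster decay)
As t → ∞, higher modes decay exponentially faster. The n=1 mode dominates: u ~ c₁ sin(πx) e^{-λ₁t}.
Decay rate: λ₁ = 0.54π² ≈ 5.33.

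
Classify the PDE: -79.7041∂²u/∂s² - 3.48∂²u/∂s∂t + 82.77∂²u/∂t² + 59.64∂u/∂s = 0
A = -79.7041, B = -3.48, C = 82.77. Discriminant B² - 4AC = 26400.543828. Since 26400.543828 > 0, hyperbolic.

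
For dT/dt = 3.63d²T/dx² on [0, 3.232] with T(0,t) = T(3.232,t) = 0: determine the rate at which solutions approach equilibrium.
Eigenvalues: λₙ = 3.63n²π²/3.232².
First three modes:
  n=1: λ₁ = 3.63π²/3.232² ≈ 3.43
  n=2: λ₂ = 14.52π²/3.232² ≈ 13.719 (4× faster decay)
  n=3: λ₃ = 32.67π²/3.232² ≈ 30.868 (9× faster decay)
As t → ∞, higher modes decay exponentially faster. The n=1 mode dominates: T ~ c₁ sin(πx/3.232) e^{-λ₁t}.
Decay rate: λ₁ = 3.63π²/3.232² ≈ 3.43.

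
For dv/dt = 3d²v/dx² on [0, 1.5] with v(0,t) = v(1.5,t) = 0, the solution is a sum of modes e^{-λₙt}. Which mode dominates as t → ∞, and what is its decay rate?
Eigenvalues: λₙ = 3n²π²/1.5².
First three modes:
  n=1: λ₁ = 3π²/1.5² ≈ 13.159
  n=2: λ₂ = 12π²/1.5² ≈ 52.638 (4× faster decay)
  n=3: λ₃ = 27π²/1.5² ≈ 118.435 (9× faster decay)
As t → ∞, higher modes decay exponentially faster. The n=1 mode dominates: v ~ c₁ sin(πx/1.5) e^{-λ₁t}.
Decay rate: λ₁ = 3π²/1.5² ≈ 13.159.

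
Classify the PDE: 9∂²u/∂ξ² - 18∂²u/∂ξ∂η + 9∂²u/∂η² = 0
A = 9, B = -18, C = 9. Discriminant B² - 4AC = 0. Since 0 = 0, parabolic.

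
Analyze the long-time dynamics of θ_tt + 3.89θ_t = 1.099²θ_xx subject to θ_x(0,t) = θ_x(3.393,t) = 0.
Long-time behavior: θ → constant (steady state). Damping (γ=3.89) dissipates the nonconstant modes; with Neumann BCs the spatial average obeys M''+γM'=0 and tends to a finite limit.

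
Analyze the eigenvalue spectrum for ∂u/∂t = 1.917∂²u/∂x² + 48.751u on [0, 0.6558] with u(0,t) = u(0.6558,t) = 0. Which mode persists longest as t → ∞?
Eigenvalues: λₙ = 1.917n²π²/0.6558² - 48.751.
First three modes:
  n=1: λ₁ = 1.917π²/0.6558² - 48.751 ≈ -4.758
  n=2: λ₂ = 7.668π²/0.6558² - 48.751 ≈ 127.219
  n=3: λ₃ = 17.253π²/0.6558² - 48.751 ≈ 347.182
Since 1.917π²/0.6558² ≈ 43.993 < 48.751, λ₁ < 0.
The n=1 mode grows fastest (−λₙ is largest for n=1) → dominates.
Asymptotic: u ~ c₁ sin(πx/0.6558) e^{4.758t} (exponential growth at rate −λ₁ ≈ 4.758).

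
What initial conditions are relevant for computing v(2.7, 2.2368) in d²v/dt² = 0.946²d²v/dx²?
Domain of dependence: [0.5839872, 4.8160128]. Signals travel at speed 0.946, so data within |x - 2.7| ≤ 0.946·2.2368 = 2.1160128 can reach the point.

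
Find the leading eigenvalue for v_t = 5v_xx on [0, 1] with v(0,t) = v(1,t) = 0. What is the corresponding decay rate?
Eigenvalues: λₙ = 5n²π².
First three modes:
  n=1: λ₁ = 5π² ≈ 49.348
  n=2: λ₂ = 20π² ≈ 197.392 (4× faster decay)
  n=3: λ₃ = 45π² ≈ 444.132 (9× faster decay)
As t → ∞, higher modes decay exponentially faster. The n=1 mode dominates: v ~ c₁ sin(πx) e^{-λ₁t}.
Decay rate: λ₁ = 5π² ≈ 49.348.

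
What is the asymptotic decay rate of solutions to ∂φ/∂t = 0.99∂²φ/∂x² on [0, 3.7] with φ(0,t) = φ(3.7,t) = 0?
Eigenvalues: λₙ = 0.99n²π²/3.7².
First three modes:
  n=1: λ₁ = 0.99π²/3.7² ≈ 0.714
  n=2: λ₂ = 3.96π²/3.7² ≈ 2.855 (4× faster decay)
  n=3: λ₃ = 8.91π²/3.7² ≈ 6.424 (9× faster decay)
As t → ∞, higher modes decay exponentially faster. The n=1 mode dominates: φ ~ c₁ sin(πx/3.7) e^{-λ₁t}.
Decay rate: λ₁ = 0.99π²/3.7² ≈ 0.714.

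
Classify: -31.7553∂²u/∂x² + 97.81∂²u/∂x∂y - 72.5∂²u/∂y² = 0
Hyperbolic (discriminant = 357.7591).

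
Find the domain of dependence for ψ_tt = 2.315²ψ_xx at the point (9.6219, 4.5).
Domain of dependence: [-0.7956, 20.0394]. Signals travel at speed 2.315, so data within |x - 9.6219| ≤ 2.315·4.5 = 10.4175 can reach the point.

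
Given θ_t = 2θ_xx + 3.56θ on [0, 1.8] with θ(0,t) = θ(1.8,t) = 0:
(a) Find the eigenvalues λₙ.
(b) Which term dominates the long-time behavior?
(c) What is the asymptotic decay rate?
Eigenvalues: λₙ = 2n²π²/1.8² - 3.56.
First three modes:
  n=1: λ₁ = 2π²/1.8² - 3.56 ≈ 2.532
  n=2: λ₂ = 8π²/1.8² - 3.56 ≈ 20.809
  n=3: λ₃ = 18π²/1.8² - 3.56 ≈ 51.271
Since 2π²/1.8² ≈ 6.092 > 3.56, all λₙ > 0.
The n=1 mode decays slowest → dominates as t → ∞.
Asymptotic: θ ~ c₁ sin(πx/1.8) e^{-λ₁t} with decay rate λ₁ ≈ 2.532.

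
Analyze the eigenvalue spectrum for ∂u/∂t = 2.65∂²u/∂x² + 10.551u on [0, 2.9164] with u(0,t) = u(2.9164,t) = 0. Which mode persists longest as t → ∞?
Eigenvalues: λₙ = 2.65n²π²/2.9164² - 10.551.
First three modes:
  n=1: λ₁ = 2.65π²/2.9164² - 10.551 ≈ -7.476
  n=2: λ₂ = 10.6π²/2.9164² - 10.551 ≈ 1.749
  n=3: λ₃ = 23.85π²/2.9164² - 10.551 ≈ 17.124
Since 2.65π²/2.9164² ≈ 3.075 < 10.551, λ₁ < 0.
The n=1 mode grows fastest (−λₙ is largest for n=1) → dominates.
Asymptotic: u ~ c₁ sin(πx/2.9164) e^{7.476t} (exponential growth at rate −λ₁ ≈ 7.476).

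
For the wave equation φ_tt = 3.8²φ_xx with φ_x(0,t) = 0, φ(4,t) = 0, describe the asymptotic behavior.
φ oscillates (no decay). Energy is conserved; the solution oscillates indefinitely as standing waves.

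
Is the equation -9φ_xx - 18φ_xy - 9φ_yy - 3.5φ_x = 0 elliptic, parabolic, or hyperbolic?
Computing B² - 4AC with A = -9, B = -18, C = -9: discriminant = 0 (zero). Answer: parabolic.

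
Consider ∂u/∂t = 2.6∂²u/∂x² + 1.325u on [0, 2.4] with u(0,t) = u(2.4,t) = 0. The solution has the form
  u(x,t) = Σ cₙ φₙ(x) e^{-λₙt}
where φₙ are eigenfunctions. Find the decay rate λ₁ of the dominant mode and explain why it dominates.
Eigenvalues: λₙ = 2.6n²π²/2.4² - 1.325.
First three modes:
  n=1: λ₁ = 2.6π²/2.4² - 1.325 ≈ 3.13
  n=2: λ₂ = 10.4π²/2.4² - 1.325 ≈ 16.495
  n=3: λ₃ = 23.4π²/2.4² - 1.325 ≈ 38.77
Since 2.6π²/2.4² ≈ 4.455 > 1.325, all λₙ > 0.
The n=1 mode decays slowest → dominates as t → ∞.
Asymptotic: u ~ c₁ sin(πx/2.4) e^{-λ₁t} with decay rate λ₁ ≈ 3.13.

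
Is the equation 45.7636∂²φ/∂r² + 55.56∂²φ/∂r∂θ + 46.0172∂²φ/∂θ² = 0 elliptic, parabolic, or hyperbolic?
Computing B² - 4AC with A = 45.7636, B = 55.56, C = 46.0172: discriminant = -5336.73733568 (negative). Answer: elliptic.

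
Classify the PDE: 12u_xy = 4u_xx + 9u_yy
Rewriting in standard form: -4u_xx + 12u_xy - 9u_yy = 0. A = -4, B = 12, C = -9. Discriminant B² - 4AC = 0. Since 0 = 0, parabolic.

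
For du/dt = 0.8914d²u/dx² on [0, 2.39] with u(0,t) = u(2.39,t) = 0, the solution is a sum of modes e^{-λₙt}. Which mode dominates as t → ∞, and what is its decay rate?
Eigenvalues: λₙ = 0.8914n²π²/2.39².
First three modes:
  n=1: λ₁ = 0.8914π²/2.39² ≈ 1.54
  n=2: λ₂ = 3.5656π²/2.39² ≈ 6.161 (4× faster decay)
  n=3: λ₃ = 8.0226π²/2.39² ≈ 13.862 (9× faster decay)
As t → ∞, higher modes decay exponentially faster. The n=1 mode dominates: u ~ c₁ sin(πx/2.39) e^{-λ₁t}.
Decay rate: λ₁ = 0.8914π²/2.39² ≈ 1.54.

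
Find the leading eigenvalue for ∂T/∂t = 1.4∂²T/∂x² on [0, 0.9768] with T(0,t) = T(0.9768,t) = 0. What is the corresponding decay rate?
Eigenvalues: λₙ = 1.4n²π²/0.9768².
First three modes:
  n=1: λ₁ = 1.4π²/0.9768² ≈ 14.482
  n=2: λ₂ = 5.6π²/0.9768² ≈ 57.926 (4× faster decay)
  n=3: λ₃ = 12.6π²/0.9768² ≈ 130.334 (9× faster decay)
As t → ∞, higher modes decay exponentially faster. The n=1 mode dominates: T ~ c₁ sin(πx/0.9768) e^{-λ₁t}.
Decay rate: λ₁ = 1.4π²/0.9768² ≈ 14.482.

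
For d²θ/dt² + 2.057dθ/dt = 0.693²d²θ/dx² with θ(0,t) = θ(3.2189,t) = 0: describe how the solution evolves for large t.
θ → 0. Damping (γ=2.057) dissipates energy; oscillations decay exponentially.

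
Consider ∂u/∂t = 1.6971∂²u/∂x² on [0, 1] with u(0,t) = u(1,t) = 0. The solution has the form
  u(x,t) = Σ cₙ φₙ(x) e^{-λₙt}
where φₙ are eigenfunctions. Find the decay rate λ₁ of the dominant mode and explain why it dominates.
Eigenvalues: λₙ = 1.6971n²π².
First three modes:
  n=1: λ₁ = 1.6971π² ≈ 16.75
  n=2: λ₂ = 6.7884π² ≈ 66.999 (4× faster decay)
  n=3: λ₃ = 15.2739π² ≈ 150.747 (9× faster decay)
As t → ∞, higher modes decay exponentially faster. The n=1 mode dominates: u ~ c₁ sin(πx) e^{-λ₁t}.
Decay rate: λ₁ = 1.6971π² ≈ 16.75.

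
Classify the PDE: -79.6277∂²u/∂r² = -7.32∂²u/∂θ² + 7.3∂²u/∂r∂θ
Rewriting in standard form: -79.6277∂²u/∂r² - 7.3∂²u/∂r∂θ + 7.32∂²u/∂θ² = 0. A = -79.6277, B = -7.3, C = 7.32. Discriminant B² - 4AC = 2384.789056. Since 2384.789056 > 0, hyperbolic.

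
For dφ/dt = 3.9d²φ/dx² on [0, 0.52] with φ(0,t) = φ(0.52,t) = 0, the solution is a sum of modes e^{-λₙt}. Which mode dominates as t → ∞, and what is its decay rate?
Eigenvalues: λₙ = 3.9n²π²/0.52².
First three modes:
  n=1: λ₁ = 3.9π²/0.52² ≈ 142.35
  n=2: λ₂ = 15.6π²/0.52² ≈ 569.4 (4× faster decay)
  n=3: λ₃ = 35.1π²/0.52² ≈ 1281.151 (9× faster decay)
As t → ∞, higher modes decay exponentially faster. The n=1 mode dominates: φ ~ c₁ sin(πx/0.52) e^{-λ₁t}.
Decay rate: λ₁ = 3.9π²/0.52² ≈ 142.35.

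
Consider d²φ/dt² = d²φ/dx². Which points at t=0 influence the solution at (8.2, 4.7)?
Domain of dependence: [3.5, 12.9]. Signals travel at speed 1, so data within |x - 8.2| ≤ 1·4.7 = 4.7 can reach the point.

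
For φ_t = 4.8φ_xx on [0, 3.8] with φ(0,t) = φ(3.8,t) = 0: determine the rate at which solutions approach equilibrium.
Eigenvalues: λₙ = 4.8n²π²/3.8².
First three modes:
  n=1: λ₁ = 4.8π²/3.8² ≈ 3.281
  n=2: λ₂ = 19.2π²/3.8² ≈ 13.123 (4× faster decay)
  n=3: λ₃ = 43.2π²/3.8² ≈ 29.527 (9× faster decay)
As t → ∞, higher modes decay exponentially faster. The n=1 mode dominates: φ ~ c₁ sin(πx/3.8) e^{-λ₁t}.
Decay rate: λ₁ = 4.8π²/3.8² ≈ 3.281.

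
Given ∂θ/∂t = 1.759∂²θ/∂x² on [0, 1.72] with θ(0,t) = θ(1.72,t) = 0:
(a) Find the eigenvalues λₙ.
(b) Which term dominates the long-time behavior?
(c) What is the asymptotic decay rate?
Eigenvalues: λₙ = 1.759n²π²/1.72².
First three modes:
  n=1: λ₁ = 1.759π²/1.72² ≈ 5.868
  n=2: λ₂ = 7.036π²/1.72² ≈ 23.473 (4× faster decay)
  n=3: λ₃ = 15.831π²/1.72² ≈ 52.814 (9× faster decay)
As t → ∞, higher modes decay exponentially faster. The n=1 mode dominates: θ ~ c₁ sin(πx/1.72) e^{-λ₁t}.
Decay rate: λ₁ = 1.759π²/1.72² ≈ 5.868.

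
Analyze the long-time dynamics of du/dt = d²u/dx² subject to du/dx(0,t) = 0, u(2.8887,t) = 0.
Long-time behavior: u → 0. Heat escapes through the Dirichlet boundary.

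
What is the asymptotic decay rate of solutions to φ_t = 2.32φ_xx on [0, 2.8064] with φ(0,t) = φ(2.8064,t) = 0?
Eigenvalues: λₙ = 2.32n²π²/2.8064².
First three modes:
  n=1: λ₁ = 2.32π²/2.8064² ≈ 2.907
  n=2: λ₂ = 9.28π²/2.8064² ≈ 11.629 (4× faster decay)
  n=3: λ₃ = 20.88π²/2.8064² ≈ 26.166 (9× faster decay)
As t → ∞, higher modes decay exponentially faster. The n=1 mode dominates: φ ~ c₁ sin(πx/2.8064) e^{-λ₁t}.
Decay rate: λ₁ = 2.32π²/2.8064² ≈ 2.907.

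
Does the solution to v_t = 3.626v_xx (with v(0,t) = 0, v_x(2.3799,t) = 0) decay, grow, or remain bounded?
v → 0. Heat escapes through the Dirichlet boundary.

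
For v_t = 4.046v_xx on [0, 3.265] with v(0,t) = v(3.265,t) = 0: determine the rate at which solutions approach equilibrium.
Eigenvalues: λₙ = 4.046n²π²/3.265².
First three modes:
  n=1: λ₁ = 4.046π²/3.265² ≈ 3.746
  n=2: λ₂ = 16.184π²/3.265² ≈ 14.984 (4× faster decay)
  n=3: λ₃ = 36.414π²/3.265² ≈ 33.713 (9× faster decay)
As t → ∞, higher modes decay exponentially faster. The n=1 mode dominates: v ~ c₁ sin(πx/3.265) e^{-λ₁t}.
Decay rate: λ₁ = 4.046π²/3.265² ≈ 3.746.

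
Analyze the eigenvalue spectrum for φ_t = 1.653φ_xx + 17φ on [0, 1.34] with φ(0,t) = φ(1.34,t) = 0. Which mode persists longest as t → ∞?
Eigenvalues: λₙ = 1.653n²π²/1.34² - 17.
First three modes:
  n=1: λ₁ = 1.653π²/1.34² - 17 ≈ -7.914
  n=2: λ₂ = 6.612π²/1.34² - 17 ≈ 19.343
  n=3: λ₃ = 14.877π²/1.34² - 17 ≈ 64.772
Since 1.653π²/1.34² ≈ 9.086 < 17, λ₁ < 0.
The n=1 mode grows fastest (−λₙ is largest for n=1) → dominates.
Asymptotic: φ ~ c₁ sin(πx/1.34) e^{7.914t} (exponential growth at rate −λ₁ ≈ 7.914).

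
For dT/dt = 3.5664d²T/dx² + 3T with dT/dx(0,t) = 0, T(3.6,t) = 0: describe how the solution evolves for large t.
T grows unboundedly. Reaction dominates diffusion (r=3 > κπ²/(4L²)≈0.68); solution grows exponentially.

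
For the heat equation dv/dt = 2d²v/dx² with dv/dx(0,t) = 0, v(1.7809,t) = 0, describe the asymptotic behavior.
v → 0. Heat escapes through the Dirichlet boundary.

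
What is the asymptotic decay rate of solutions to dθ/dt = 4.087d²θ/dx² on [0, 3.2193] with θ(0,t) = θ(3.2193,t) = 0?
Eigenvalues: λₙ = 4.087n²π²/3.2193².
First three modes:
  n=1: λ₁ = 4.087π²/3.2193² ≈ 3.892
  n=2: λ₂ = 16.348π²/3.2193² ≈ 15.568 (4× faster decay)
  n=3: λ₃ = 36.783π²/3.2193² ≈ 35.029 (9× faster decay)
As t → ∞, higher modes decay exponentially faster. The n=1 mode dominates: θ ~ c₁ sin(πx/3.2193) e^{-λ₁t}.
Decay rate: λ₁ = 4.087π²/3.2193² ≈ 3.892.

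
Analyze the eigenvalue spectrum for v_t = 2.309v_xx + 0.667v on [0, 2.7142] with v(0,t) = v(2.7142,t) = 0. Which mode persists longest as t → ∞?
Eigenvalues: λₙ = 2.309n²π²/2.7142² - 0.667.
First three modes:
  n=1: λ₁ = 2.309π²/2.7142² - 0.667 ≈ 2.426
  n=2: λ₂ = 9.236π²/2.7142² - 0.667 ≈ 11.707
  n=3: λ₃ = 20.781π²/2.7142² - 0.667 ≈ 27.174
Since 2.309π²/2.7142² ≈ 3.093 > 0.667, all λₙ > 0.
The n=1 mode decays slowest → dominates as t → ∞.
Asymptotic: v ~ c₁ sin(πx/2.7142) e^{-λ₁t} with decay rate λ₁ ≈ 2.426.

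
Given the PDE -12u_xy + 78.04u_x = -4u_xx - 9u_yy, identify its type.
Rewriting in standard form: 4u_xx - 12u_xy + 9u_yy + 78.04u_x = 0. The second-order coefficients are A = 4, B = -12, C = 9. Since B² - 4AC = 0 = 0, this is a parabolic PDE.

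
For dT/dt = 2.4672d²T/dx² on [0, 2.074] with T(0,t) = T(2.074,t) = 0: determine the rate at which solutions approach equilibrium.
Eigenvalues: λₙ = 2.4672n²π²/2.074².
First three modes:
  n=1: λ₁ = 2.4672π²/2.074² ≈ 5.661
  n=2: λ₂ = 9.8688π²/2.074² ≈ 22.644 (4× faster decay)
  n=3: λ₃ = 22.2048π²/2.074² ≈ 50.948 (9× faster decay)
As t → ∞, higher modes decay exponentially faster. The n=1 mode dominates: T ~ c₁ sin(πx/2.074) e^{-λ₁t}.
Decay rate: λ₁ = 2.4672π²/2.074² ≈ 5.661.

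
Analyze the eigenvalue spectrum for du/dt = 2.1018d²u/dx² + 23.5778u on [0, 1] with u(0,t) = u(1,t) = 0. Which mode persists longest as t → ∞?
Eigenvalues: λₙ = 2.1018n²π²/1² - 23.5778.
First three modes:
  n=1: λ₁ = 2.1018π² - 23.5778 ≈ -2.834
  n=2: λ₂ = 8.4072π² - 23.5778 ≈ 59.398
  n=3: λ₃ = 18.9162π² - 23.5778 ≈ 163.118
Since 2.1018π² ≈ 20.744 < 23.5778, λ₁ < 0.
The n=1 mode grows fastest (−λₙ is largest for n=1) → dominates.
Asymptotic: u ~ c₁ sin(πx/1) e^{2.834t} (exponential growth at rate −λ₁ ≈ 2.834).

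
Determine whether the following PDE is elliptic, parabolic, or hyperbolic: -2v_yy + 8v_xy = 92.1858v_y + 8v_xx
Rewriting in standard form: -8v_xx + 8v_xy - 2v_yy - 92.1858v_y = 0. Coefficients: A = -8, B = 8, C = -2. B² - 4AC = 0, which is zero, so the equation is parabolic.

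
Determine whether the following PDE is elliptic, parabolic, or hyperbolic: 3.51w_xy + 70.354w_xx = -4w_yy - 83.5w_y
Rewriting in standard form: 70.354w_xx + 3.51w_xy + 4w_yy + 83.5w_y = 0. Coefficients: A = 70.354, B = 3.51, C = 4. B² - 4AC = -1113.3439, which is negative, so the equation is elliptic.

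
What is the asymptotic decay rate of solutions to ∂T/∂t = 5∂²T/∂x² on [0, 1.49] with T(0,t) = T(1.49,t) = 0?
Eigenvalues: λₙ = 5n²π²/1.49².
First three modes:
  n=1: λ₁ = 5π²/1.49² ≈ 22.228
  n=2: λ₂ = 20π²/1.49² ≈ 88.911 (4× faster decay)
  n=3: λ₃ = 45π²/1.49² ≈ 200.051 (9× faster decay)
As t → ∞, higher modes decay exponentially faster. The n=1 mode dominates: T ~ c₁ sin(πx/1.49) e^{-λ₁t}.
Decay rate: λ₁ = 5π²/1.49² ≈ 22.228.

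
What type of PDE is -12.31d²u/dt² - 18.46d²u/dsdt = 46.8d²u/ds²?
Rewriting in standard form: -46.8d²u/ds² - 18.46d²u/dsdt - 12.31d²u/dt² = 0. With A = -46.8, B = -18.46, C = -12.31, the discriminant is -1963.6604. This is an elliptic PDE.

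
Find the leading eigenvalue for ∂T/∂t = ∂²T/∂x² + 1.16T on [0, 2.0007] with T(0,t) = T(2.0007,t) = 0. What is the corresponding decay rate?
Eigenvalues: λₙ = n²π²/2.0007² - 1.16.
First three modes:
  n=1: λ₁ = π²/2.0007² - 1.16 ≈ 1.306
  n=2: λ₂ = 4π²/2.0007² - 1.16 ≈ 8.703
  n=3: λ₃ = 9π²/2.0007² - 1.16 ≈ 21.031
Since π²/2.0007² ≈ 2.466 > 1.16, all λₙ > 0.
The n=1 mode decays slowest → dominates as t → ∞.
Asymptotic: T ~ c₁ sin(πx/2.0007) e^{-λ₁t} with decay rate λ₁ ≈ 1.306.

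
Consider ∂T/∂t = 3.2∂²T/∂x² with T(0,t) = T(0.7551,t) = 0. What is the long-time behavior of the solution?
As t → ∞, T → 0. Heat diffuses out through both boundaries.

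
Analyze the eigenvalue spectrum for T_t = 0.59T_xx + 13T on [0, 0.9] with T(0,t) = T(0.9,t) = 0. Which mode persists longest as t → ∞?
Eigenvalues: λₙ = 0.59n²π²/0.9² - 13.
First three modes:
  n=1: λ₁ = 0.59π²/0.9² - 13 ≈ -5.811
  n=2: λ₂ = 2.36π²/0.9² - 13 ≈ 15.756
  n=3: λ₃ = 5.31π²/0.9² - 13 ≈ 51.701
Since 0.59π²/0.9² ≈ 7.189 < 13, λ₁ < 0.
The n=1 mode grows fastest (−λₙ is largest for n=1) → dominates.
Asymptotic: T ~ c₁ sin(πx/0.9) e^{5.811t} (exponential growth at rate −λ₁ ≈ 5.811).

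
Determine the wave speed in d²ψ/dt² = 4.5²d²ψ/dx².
Speed = 4.5. Information travels along characteristics x = x₀ ± 4.5t.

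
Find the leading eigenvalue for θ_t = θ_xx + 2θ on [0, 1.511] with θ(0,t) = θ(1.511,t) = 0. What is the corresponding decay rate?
Eigenvalues: λₙ = n²π²/1.511² - 2.
First three modes:
  n=1: λ₁ = π²/1.511² - 2 ≈ 2.323
  n=2: λ₂ = 4π²/1.511² - 2 ≈ 15.291
  n=3: λ₃ = 9π²/1.511² - 2 ≈ 36.906
Since π²/1.511² ≈ 4.323 > 2, all λₙ > 0.
The n=1 mode decays slowest → dominates as t → ∞.
Asymptotic: θ ~ c₁ sin(πx/1.511) e^{-λ₁t} with decay rate λ₁ ≈ 2.323.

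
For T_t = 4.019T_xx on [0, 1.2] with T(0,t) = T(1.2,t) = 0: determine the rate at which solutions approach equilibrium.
Eigenvalues: λₙ = 4.019n²π²/1.2².
First three modes:
  n=1: λ₁ = 4.019π²/1.2² ≈ 27.546
  n=2: λ₂ = 16.076π²/1.2² ≈ 110.183 (4× faster decay)
  n=3: λ₃ = 36.171π²/1.2² ≈ 247.912 (9× faster decay)
As t → ∞, higher modes decay exponentially faster. The n=1 mode dominates: T ~ c₁ sin(πx/1.2) e^{-λ₁t}.
Decay rate: λ₁ = 4.019π²/1.2² ≈ 27.546.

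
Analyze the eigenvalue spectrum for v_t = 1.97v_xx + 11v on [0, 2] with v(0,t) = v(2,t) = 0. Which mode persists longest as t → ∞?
Eigenvalues: λₙ = 1.97n²π²/2² - 11.
First three modes:
  n=1: λ₁ = 1.97π²/2² - 11 ≈ -6.139
  n=2: λ₂ = 7.88π²/2² - 11 ≈ 8.443
  n=3: λ₃ = 17.73π²/2² - 11 ≈ 32.747
Since 1.97π²/2² ≈ 4.861 < 11, λ₁ < 0.
The n=1 mode grows fastest (−λₙ is largest for n=1) → dominates.
Asymptotic: v ~ c₁ sin(πx/2) e^{6.139t} (exponential growth at rate −λ₁ ≈ 6.139).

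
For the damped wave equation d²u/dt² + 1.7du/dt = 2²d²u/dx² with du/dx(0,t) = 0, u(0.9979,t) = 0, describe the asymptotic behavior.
u → 0. Damping (γ=1.7) dissipates energy; oscillations decay exponentially.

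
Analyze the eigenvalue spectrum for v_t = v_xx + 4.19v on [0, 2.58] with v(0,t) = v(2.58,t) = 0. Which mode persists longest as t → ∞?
Eigenvalues: λₙ = n²π²/2.58² - 4.19.
First three modes:
  n=1: λ₁ = π²/2.58² - 4.19 ≈ -2.707
  n=2: λ₂ = 4π²/2.58² - 4.19 ≈ 1.741
  n=3: λ₃ = 9π²/2.58² - 4.19 ≈ 9.155
Since π²/2.58² ≈ 1.483 < 4.19, λ₁ < 0.
The n=1 mode grows fastest (−λₙ is largest for n=1) → dominates.
Asymptotic: v ~ c₁ sin(πx/2.58) e^{2.707t} (exponential growth at rate −λ₁ ≈ 2.707).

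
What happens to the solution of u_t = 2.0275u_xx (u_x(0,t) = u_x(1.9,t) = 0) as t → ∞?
u → constant (steady state). Heat is conserved (no flux at boundaries); solution approaches the spatial average.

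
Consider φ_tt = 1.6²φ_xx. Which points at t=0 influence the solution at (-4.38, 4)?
Domain of dependence: [-10.78, 2.02]. Signals travel at speed 1.6, so data within |x - -4.38| ≤ 1.6·4 = 6.4 can reach the point.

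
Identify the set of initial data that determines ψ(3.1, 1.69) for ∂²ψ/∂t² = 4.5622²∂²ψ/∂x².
Domain of dependence: [-4.610118, 10.810118]. Signals travel at speed 4.5622, so data within |x - 3.1| ≤ 4.5622·1.69 = 7.710118 can reach the point.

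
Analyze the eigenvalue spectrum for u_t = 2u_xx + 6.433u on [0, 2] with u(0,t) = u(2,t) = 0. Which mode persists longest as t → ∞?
Eigenvalues: λₙ = 2n²π²/2² - 6.433.
First three modes:
  n=1: λ₁ = 2π²/2² - 6.433 ≈ -1.498
  n=2: λ₂ = 8π²/2² - 6.433 ≈ 13.306
  n=3: λ₃ = 18π²/2² - 6.433 ≈ 37.98
Since 2π²/2² ≈ 4.935 < 6.433, λ₁ < 0.
The n=1 mode grows fastest (−λₙ is largest for n=1) → dominates.
Asymptotic: u ~ c₁ sin(πx/2) e^{1.498t} (exponential growth at rate −λ₁ ≈ 1.498).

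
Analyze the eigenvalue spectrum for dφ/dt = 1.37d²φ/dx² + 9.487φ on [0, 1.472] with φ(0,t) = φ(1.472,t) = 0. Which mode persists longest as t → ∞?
Eigenvalues: λₙ = 1.37n²π²/1.472² - 9.487.
First three modes:
  n=1: λ₁ = 1.37π²/1.472² - 9.487 ≈ -3.247
  n=2: λ₂ = 5.48π²/1.472² - 9.487 ≈ 15.474
  n=3: λ₃ = 12.33π²/1.472² - 9.487 ≈ 46.676
Since 1.37π²/1.472² ≈ 6.24 < 9.487, λ₁ < 0.
The n=1 mode grows fastest (−λₙ is largest for n=1) → dominates.
Asymptotic: φ ~ c₁ sin(πx/1.472) e^{3.247t} (exponential growth at rate −λ₁ ≈ 3.247).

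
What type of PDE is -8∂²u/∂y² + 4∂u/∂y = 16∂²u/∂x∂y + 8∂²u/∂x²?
Rewriting in standard form: -8∂²u/∂x² - 16∂²u/∂x∂y - 8∂²u/∂y² + 4∂u/∂y = 0. With A = -8, B = -16, C = -8, the discriminant is 0. This is a parabolic PDE.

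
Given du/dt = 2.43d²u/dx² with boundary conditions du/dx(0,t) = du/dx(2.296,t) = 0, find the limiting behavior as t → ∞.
u → constant (steady state). Heat is conserved (no flux at boundaries); solution approaches the spatial average.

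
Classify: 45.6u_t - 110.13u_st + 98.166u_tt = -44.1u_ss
Rewriting in standard form: 44.1u_ss - 110.13u_st + 98.166u_tt + 45.6u_t = 0. Elliptic (discriminant = -5187.8655).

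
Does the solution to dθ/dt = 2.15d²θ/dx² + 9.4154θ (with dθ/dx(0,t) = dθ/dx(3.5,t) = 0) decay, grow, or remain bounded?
θ grows unboundedly. With Neumann BCs the constant mode has diffusion eigenvalue 0, so any r > 0 makes it grow like e^(9.4154t); solution grows exponentially.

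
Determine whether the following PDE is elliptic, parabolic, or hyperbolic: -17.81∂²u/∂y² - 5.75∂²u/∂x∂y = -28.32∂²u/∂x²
Rewriting in standard form: 28.32∂²u/∂x² - 5.75∂²u/∂x∂y - 17.81∂²u/∂y² = 0. Coefficients: A = 28.32, B = -5.75, C = -17.81. B² - 4AC = 2050.5793, which is positive, so the equation is hyperbolic.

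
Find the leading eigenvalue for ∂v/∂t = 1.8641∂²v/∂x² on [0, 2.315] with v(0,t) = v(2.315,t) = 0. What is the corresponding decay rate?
Eigenvalues: λₙ = 1.8641n²π²/2.315².
First three modes:
  n=1: λ₁ = 1.8641π²/2.315² ≈ 3.433
  n=2: λ₂ = 7.4564π²/2.315² ≈ 13.732 (4× faster decay)
  n=3: λ₃ = 16.7769π²/2.315² ≈ 30.897 (9× faster decay)
As t → ∞, higher modes decay exponentially faster. The n=1 mode dominates: v ~ c₁ sin(πx/2.315) e^{-λ₁t}.
Decay rate: λ₁ = 1.8641π²/2.315² ≈ 3.433.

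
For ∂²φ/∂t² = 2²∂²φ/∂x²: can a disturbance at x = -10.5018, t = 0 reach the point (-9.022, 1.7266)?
Yes. The domain of dependence is [-12.4752, -5.5688], and -10.5018 ∈ [-12.4752, -5.5688].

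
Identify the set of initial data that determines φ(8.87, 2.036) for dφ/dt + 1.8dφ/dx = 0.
A single point: x = 5.2052. The characteristic through (8.87, 2.036) is x - 1.8t = const, so x = 8.87 - 1.8·2.036 = 5.2052.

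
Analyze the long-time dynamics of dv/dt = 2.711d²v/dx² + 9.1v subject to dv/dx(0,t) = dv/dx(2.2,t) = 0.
Long-time behavior: v grows unboundedly. With Neumann BCs the constant mode has diffusion eigenvalue 0, so any r > 0 makes it grow like e^(9.1t); solution grows exponentially.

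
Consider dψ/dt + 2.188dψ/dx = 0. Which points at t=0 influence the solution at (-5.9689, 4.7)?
A single point: x = -16.2525. The characteristic through (-5.9689, 4.7) is x - 2.188t = const, so x = -5.9689 - 2.188·4.7 = -16.2525.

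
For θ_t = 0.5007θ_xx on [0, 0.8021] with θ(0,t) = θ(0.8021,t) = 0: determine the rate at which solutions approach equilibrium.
Eigenvalues: λₙ = 0.5007n²π²/0.8021².
First three modes:
  n=1: λ₁ = 0.5007π²/0.8021² ≈ 7.681
  n=2: λ₂ = 2.0028π²/0.8021² ≈ 30.724 (4× faster decay)
  n=3: λ₃ = 4.5063π²/0.8021² ≈ 69.129 (9× faster decay)
As t → ∞, higher modes decay exponentially faster. The n=1 mode dominates: θ ~ c₁ sin(πx/0.8021) e^{-λ₁t}.
Decay rate: λ₁ = 0.5007π²/0.8021² ≈ 7.681.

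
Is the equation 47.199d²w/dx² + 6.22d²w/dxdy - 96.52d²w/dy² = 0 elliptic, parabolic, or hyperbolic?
Computing B² - 4AC with A = 47.199, B = 6.22, C = -96.52: discriminant = 18261.27832 (positive). Answer: hyperbolic.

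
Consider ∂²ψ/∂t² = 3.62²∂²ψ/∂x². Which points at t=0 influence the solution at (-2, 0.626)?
Domain of dependence: [-4.26612, 0.26612]. Signals travel at speed 3.62, so data within |x - -2| ≤ 3.62·0.626 = 2.26612 can reach the point.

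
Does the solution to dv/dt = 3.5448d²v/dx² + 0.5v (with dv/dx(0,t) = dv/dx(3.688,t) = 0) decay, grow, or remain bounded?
v grows unboundedly. With Neumann BCs the constant mode has diffusion eigenvalue 0, so any r > 0 makes it grow like e^(0.5t); solution grows exponentially.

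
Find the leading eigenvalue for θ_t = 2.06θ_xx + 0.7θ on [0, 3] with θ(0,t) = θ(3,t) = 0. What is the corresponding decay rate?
Eigenvalues: λₙ = 2.06n²π²/3² - 0.7.
First three modes:
  n=1: λ₁ = 2.06π²/3² - 0.7 ≈ 1.559
  n=2: λ₂ = 8.24π²/3² - 0.7 ≈ 8.336
  n=3: λ₃ = 18.54π²/3² - 0.7 ≈ 19.631
Since 2.06π²/3² ≈ 2.259 > 0.7, all λₙ > 0.
The n=1 mode decays slowest → dominates as t → ∞.
Asymptotic: θ ~ c₁ sin(πx/3) e^{-λ₁t} with decay rate λ₁ ≈ 1.559.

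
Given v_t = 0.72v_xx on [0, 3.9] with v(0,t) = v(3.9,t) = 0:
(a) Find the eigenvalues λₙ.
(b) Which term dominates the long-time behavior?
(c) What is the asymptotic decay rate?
Eigenvalues: λₙ = 0.72n²π²/3.9².
First three modes:
  n=1: λ₁ = 0.72π²/3.9² ≈ 0.467
  n=2: λ₂ = 2.88π²/3.9² ≈ 1.869 (4× faster decay)
  n=3: λ₃ = 6.48π²/3.9² ≈ 4.205 (9× faster decay)
As t → ∞, higher modes decay exponentially faster. The n=1 mode dominates: v ~ c₁ sin(πx/3.9) e^{-λ₁t}.
Decay rate: λ₁ = 0.72π²/3.9² ≈ 0.467.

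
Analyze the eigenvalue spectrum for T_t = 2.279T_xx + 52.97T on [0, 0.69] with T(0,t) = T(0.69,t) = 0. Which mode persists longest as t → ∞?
Eigenvalues: λₙ = 2.279n²π²/0.69² - 52.97.
First three modes:
  n=1: λ₁ = 2.279π²/0.69² - 52.97 ≈ -5.726
  n=2: λ₂ = 9.116π²/0.69² - 52.97 ≈ 136.006
  n=3: λ₃ = 20.511π²/0.69² - 52.97 ≈ 372.225
Since 2.279π²/0.69² ≈ 47.244 < 52.97, λ₁ < 0.
The n=1 mode grows fastest (−λₙ is largest for n=1) → dominates.
Asymptotic: T ~ c₁ sin(πx/0.69) e^{5.726t} (exponential growth at rate −λ₁ ≈ 5.726).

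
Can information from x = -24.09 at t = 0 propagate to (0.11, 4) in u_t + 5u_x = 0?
No. Only data at x = -19.89 affects (0.11, 4). Advection has one-way propagation along characteristics.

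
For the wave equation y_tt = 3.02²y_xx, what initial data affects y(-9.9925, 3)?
Domain of dependence: [-19.0525, -0.9325]. Signals travel at speed 3.02, so data within |x - -9.9925| ≤ 3.02·3 = 9.06 can reach the point.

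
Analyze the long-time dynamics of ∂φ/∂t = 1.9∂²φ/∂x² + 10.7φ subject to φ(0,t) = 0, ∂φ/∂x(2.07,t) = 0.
Long-time behavior: φ grows unboundedly. Reaction dominates diffusion (r=10.7 > κπ²/(4L²)≈1.09); solution grows exponentially.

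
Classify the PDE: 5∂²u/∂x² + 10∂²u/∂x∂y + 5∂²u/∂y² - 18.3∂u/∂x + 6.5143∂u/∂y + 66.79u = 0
A = 5, B = 10, C = 5. Discriminant B² - 4AC = 0. Since 0 = 0, parabolic.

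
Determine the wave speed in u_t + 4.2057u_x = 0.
Speed = 4.2057. Information travels along x - 4.2057t = const (rightward).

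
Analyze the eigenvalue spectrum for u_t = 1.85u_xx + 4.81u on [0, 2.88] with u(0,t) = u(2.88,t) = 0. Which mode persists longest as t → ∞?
Eigenvalues: λₙ = 1.85n²π²/2.88² - 4.81.
First three modes:
  n=1: λ₁ = 1.85π²/2.88² - 4.81 ≈ -2.609
  n=2: λ₂ = 7.4π²/2.88² - 4.81 ≈ 3.995
  n=3: λ₃ = 16.65π²/2.88² - 4.81 ≈ 15.002
Since 1.85π²/2.88² ≈ 2.201 < 4.81, λ₁ < 0.
The n=1 mode grows fastest (−λₙ is largest for n=1) → dominates.
Asymptotic: u ~ c₁ sin(πx/2.88) e^{2.609t} (exponential growth at rate −λ₁ ≈ 2.609).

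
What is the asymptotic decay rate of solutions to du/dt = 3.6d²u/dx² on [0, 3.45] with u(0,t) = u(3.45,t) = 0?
Eigenvalues: λₙ = 3.6n²π²/3.45².
First three modes:
  n=1: λ₁ = 3.6π²/3.45² ≈ 2.985
  n=2: λ₂ = 14.4π²/3.45² ≈ 11.941 (4× faster decay)
  n=3: λ₃ = 32.4π²/3.45² ≈ 26.866 (9× faster decay)
As t → ∞, higher modes decay exponentially faster. The n=1 mode dominates: u ~ c₁ sin(πx/3.45) e^{-λ₁t}.
Decay rate: λ₁ = 3.6π²/3.45² ≈ 2.985.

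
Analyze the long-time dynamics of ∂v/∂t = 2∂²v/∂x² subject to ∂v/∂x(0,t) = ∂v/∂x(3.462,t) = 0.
Long-time behavior: v → constant (steady state). Heat is conserved (no flux at boundaries); solution approaches the spatial average.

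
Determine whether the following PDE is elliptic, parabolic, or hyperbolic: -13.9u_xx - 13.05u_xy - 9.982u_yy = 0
Coefficients: A = -13.9, B = -13.05, C = -9.982. B² - 4AC = -384.6967, which is negative, so the equation is elliptic.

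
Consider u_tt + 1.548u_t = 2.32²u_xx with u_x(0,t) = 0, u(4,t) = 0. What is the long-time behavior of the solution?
As t → ∞, u → 0. Damping (γ=1.548) dissipates energy; oscillations decay exponentially.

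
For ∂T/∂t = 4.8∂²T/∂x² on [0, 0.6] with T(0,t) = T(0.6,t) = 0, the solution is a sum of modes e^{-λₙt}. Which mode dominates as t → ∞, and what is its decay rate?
Eigenvalues: λₙ = 4.8n²π²/0.6².
First three modes:
  n=1: λ₁ = 4.8π²/0.6² ≈ 131.595
  n=2: λ₂ = 19.2π²/0.6² ≈ 526.379 (4× faster decay)
  n=3: λ₃ = 43.2π²/0.6² ≈ 1184.353 (9× faster decay)
As t → ∞, higher modes decay exponentially faster. The n=1 mode dominates: T ~ c₁ sin(πx/0.6) e^{-λ₁t}.
Decay rate: λ₁ = 4.8π²/0.6² ≈ 131.595.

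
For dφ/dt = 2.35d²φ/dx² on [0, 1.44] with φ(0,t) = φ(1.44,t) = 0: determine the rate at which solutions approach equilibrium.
Eigenvalues: λₙ = 2.35n²π²/1.44².
First three modes:
  n=1: λ₁ = 2.35π²/1.44² ≈ 11.185
  n=2: λ₂ = 9.4π²/1.44² ≈ 44.741 (4× faster decay)
  n=3: λ₃ = 21.15π²/1.44² ≈ 100.667 (9× faster decay)
As t → ∞, higher modes decay exponentially faster. The n=1 mode dominates: φ ~ c₁ sin(πx/1.44) e^{-λ₁t}.
Decay rate: λ₁ = 2.35π²/1.44² ≈ 11.185.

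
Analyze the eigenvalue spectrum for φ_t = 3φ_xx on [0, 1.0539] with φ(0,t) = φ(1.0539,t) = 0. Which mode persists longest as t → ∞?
Eigenvalues: λₙ = 3n²π²/1.0539².
First three modes:
  n=1: λ₁ = 3π²/1.0539² ≈ 26.658
  n=2: λ₂ = 12π²/1.0539² ≈ 106.631 (4× faster decay)
  n=3: λ₃ = 27π²/1.0539² ≈ 239.919 (9× faster decay)
As t → ∞, higher modes decay exponentially faster. The n=1 mode dominates: φ ~ c₁ sin(πx/1.0539) e^{-λ₁t}.
Decay rate: λ₁ = 3π²/1.0539² ≈ 26.658.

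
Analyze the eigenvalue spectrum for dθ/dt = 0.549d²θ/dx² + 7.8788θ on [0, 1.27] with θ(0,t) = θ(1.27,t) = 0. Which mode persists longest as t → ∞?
Eigenvalues: λₙ = 0.549n²π²/1.27² - 7.8788.
First three modes:
  n=1: λ₁ = 0.549π²/1.27² - 7.8788 ≈ -4.519
  n=2: λ₂ = 2.196π²/1.27² - 7.8788 ≈ 5.559
  n=3: λ₃ = 4.941π²/1.27² - 7.8788 ≈ 22.356
Since 0.549π²/1.27² ≈ 3.359 < 7.8788, λ₁ < 0.
The n=1 mode grows fastest (−λₙ is largest for n=1) → dominates.
Asymptotic: θ ~ c₁ sin(πx/1.27) e^{4.519t} (exponential growth at rate −λ₁ ≈ 4.519).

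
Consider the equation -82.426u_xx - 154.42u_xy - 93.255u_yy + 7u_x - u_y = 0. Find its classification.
Elliptic. (A = -82.426, B = -154.42, C = -93.255 gives B² - 4AC = -6901.01012.)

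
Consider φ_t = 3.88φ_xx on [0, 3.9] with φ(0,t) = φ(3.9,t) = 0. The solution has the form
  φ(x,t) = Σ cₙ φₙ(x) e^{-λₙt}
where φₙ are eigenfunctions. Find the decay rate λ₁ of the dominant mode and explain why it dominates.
Eigenvalues: λₙ = 3.88n²π²/3.9².
First three modes:
  n=1: λ₁ = 3.88π²/3.9² ≈ 2.518
  n=2: λ₂ = 15.52π²/3.9² ≈ 10.071 (4× faster decay)
  n=3: λ₃ = 34.92π²/3.9² ≈ 22.659 (9× faster decay)
As t → ∞, higher modes decay exponentially faster. The n=1 mode dominates: φ ~ c₁ sin(πx/3.9) e^{-λ₁t}.
Decay rate: λ₁ = 3.88π²/3.9² ≈ 2.518.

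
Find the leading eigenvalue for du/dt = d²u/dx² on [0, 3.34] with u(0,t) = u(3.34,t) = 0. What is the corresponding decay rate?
Eigenvalues: λₙ = n²π²/3.34².
First three modes:
  n=1: λ₁ = π²/3.34² ≈ 0.885
  n=2: λ₂ = 4π²/3.34² ≈ 3.539 (4× faster decay)
  n=3: λ₃ = 9π²/3.34² ≈ 7.962 (9× faster decay)
As t → ∞, higher modes decay exponentially faster. The n=1 mode dominates: u ~ c₁ sin(πx/3.34) e^{-λ₁t}.
Decay rate: λ₁ = π²/3.34² ≈ 0.885.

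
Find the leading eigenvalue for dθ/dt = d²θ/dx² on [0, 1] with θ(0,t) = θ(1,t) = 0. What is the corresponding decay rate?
Eigenvalues: λₙ = n²π².
First three modes:
  n=1: λ₁ = π² ≈ 9.87
  n=2: λ₂ = 4π² ≈ 39.478 (4× faster decay)
  n=3: λ₃ = 9π² ≈ 88.826 (9× faster decay)
As t → ∞, higher modes decay exponentially faster. The n=1 mode dominates: θ ~ c₁ sin(πx) e^{-λ₁t}.
Decay rate: λ₁ = π² ≈ 9.87.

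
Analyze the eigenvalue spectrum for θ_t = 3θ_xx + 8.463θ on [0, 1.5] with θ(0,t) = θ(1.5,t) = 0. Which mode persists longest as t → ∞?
Eigenvalues: λₙ = 3n²π²/1.5² - 8.463.
First three modes:
  n=1: λ₁ = 3π²/1.5² - 8.463 ≈ 4.696
  n=2: λ₂ = 12π²/1.5² - 8.463 ≈ 44.175
  n=3: λ₃ = 27π²/1.5² - 8.463 ≈ 109.972
Since 3π²/1.5² ≈ 13.159 > 8.463, all λₙ > 0.
The n=1 mode decays slowest → dominates as t → ∞.
Asymptotic: θ ~ c₁ sin(πx/1.5) e^{-λ₁t} with decay rate λ₁ ≈ 4.696.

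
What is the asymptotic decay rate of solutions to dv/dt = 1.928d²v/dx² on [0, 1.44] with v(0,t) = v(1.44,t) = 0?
Eigenvalues: λₙ = 1.928n²π²/1.44².
First three modes:
  n=1: λ₁ = 1.928π²/1.44² ≈ 9.177
  n=2: λ₂ = 7.712π²/1.44² ≈ 36.706 (4× faster decay)
  n=3: λ₃ = 17.352π²/1.44² ≈ 82.589 (9× faster decay)
As t → ∞, higher modes decay exponentially faster. The n=1 mode dominates: v ~ c₁ sin(πx/1.44) e^{-λ₁t}.
Decay rate: λ₁ = 1.928π²/1.44² ≈ 9.177.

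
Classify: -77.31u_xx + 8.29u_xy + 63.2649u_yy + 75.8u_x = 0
Hyperbolic (discriminant = 19632.761776).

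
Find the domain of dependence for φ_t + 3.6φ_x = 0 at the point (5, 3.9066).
A single point: x = -9.06376. The characteristic through (5, 3.9066) is x - 3.6t = const, so x = 5 - 3.6·3.9066 = -9.06376.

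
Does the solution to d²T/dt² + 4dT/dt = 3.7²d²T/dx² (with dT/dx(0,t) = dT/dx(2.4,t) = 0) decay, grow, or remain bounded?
T → constant (steady state). Damping (γ=4) dissipates the nonconstant modes; with Neumann BCs the spatial average obeys M''+γM'=0 and tends to a finite limit.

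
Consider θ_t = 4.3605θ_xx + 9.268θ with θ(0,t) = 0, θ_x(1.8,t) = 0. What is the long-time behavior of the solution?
As t → ∞, θ grows unboundedly. Reaction dominates diffusion (r=9.268 > κπ²/(4L²)≈3.32); solution grows exponentially.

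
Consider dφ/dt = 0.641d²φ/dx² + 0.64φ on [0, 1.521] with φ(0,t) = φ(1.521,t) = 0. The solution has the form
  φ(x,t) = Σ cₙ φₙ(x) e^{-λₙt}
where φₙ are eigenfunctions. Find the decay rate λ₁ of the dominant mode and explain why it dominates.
Eigenvalues: λₙ = 0.641n²π²/1.521² - 0.64.
First three modes:
  n=1: λ₁ = 0.641π²/1.521² - 0.64 ≈ 2.095
  n=2: λ₂ = 2.564π²/1.521² - 0.64 ≈ 10.299
  n=3: λ₃ = 5.769π²/1.521² - 0.64 ≈ 23.972
Since 0.641π²/1.521² ≈ 2.735 > 0.64, all λₙ > 0.
The n=1 mode decays slowest → dominates as t → ∞.
Asymptotic: φ ~ c₁ sin(πx/1.521) e^{-λ₁t} with decay rate λ₁ ≈ 2.095.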